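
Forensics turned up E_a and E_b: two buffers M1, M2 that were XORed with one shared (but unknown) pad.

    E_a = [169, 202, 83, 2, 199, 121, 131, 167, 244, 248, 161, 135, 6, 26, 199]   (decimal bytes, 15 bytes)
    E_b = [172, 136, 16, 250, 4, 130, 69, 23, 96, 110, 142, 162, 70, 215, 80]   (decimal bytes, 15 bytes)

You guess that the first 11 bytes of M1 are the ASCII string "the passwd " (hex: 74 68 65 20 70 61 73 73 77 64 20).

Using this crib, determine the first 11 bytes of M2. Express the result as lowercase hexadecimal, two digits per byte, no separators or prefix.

First, E_a ⊕ E_b = (M1 ⊕ K) ⊕ (M2 ⊕ K) = M1 ⊕ M2, so the key drops out. Then M2 = (M1 ⊕ M2) ⊕ M1 over the first 11 bytes.
byte 0: (a9 XOR ac) XOR 74 = 05 XOR 74 = 71
byte 1: (ca XOR 88) XOR 68 = 42 XOR 68 = 2a
byte 2: (53 XOR 10) XOR 65 = 43 XOR 65 = 26
byte 3: (02 XOR fa) XOR 20 = f8 XOR 20 = d8
byte 4: (c7 XOR 04) XOR 70 = c3 XOR 70 = b3
byte 5: (79 XOR 82) XOR 61 = fb XOR 61 = 9a
byte 6: (83 XOR 45) XOR 73 = c6 XOR 73 = b5
byte 7: (a7 XOR 17) XOR 73 = b0 XOR 73 = c3
byte 8: (f4 XOR 60) XOR 77 = 94 XOR 77 = e3
byte 9: (f8 XOR 6e) XOR 64 = 96 XOR 64 = f2
byte 10: (a1 XOR 8e) XOR 20 = 2f XOR 20 = 0f

712a26d8b39ab5c3e3f20f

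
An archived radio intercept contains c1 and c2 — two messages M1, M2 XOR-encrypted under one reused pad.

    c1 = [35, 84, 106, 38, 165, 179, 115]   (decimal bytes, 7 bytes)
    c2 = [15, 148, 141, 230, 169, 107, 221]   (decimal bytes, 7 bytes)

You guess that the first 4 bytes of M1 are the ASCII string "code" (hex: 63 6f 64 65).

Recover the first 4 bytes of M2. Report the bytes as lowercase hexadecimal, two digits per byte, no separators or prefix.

4faf83a5

First, c1 ⊕ c2 = (M1 ⊕ K) ⊕ (M2 ⊕ K) = M1 ⊕ M2, so the key drops out. Then M2 = (M1 ⊕ M2) ⊕ M1 over the first 4 bytes.
byte 0: (23 ⊕ 0f) ⊕ 63 = 2c ⊕ 63 = 4f
byte 1: (54 ⊕ 94) ⊕ 6f = c0 ⊕ 6f = af
byte 2: (6a ⊕ 8d) ⊕ 64 = e7 ⊕ 64 = 83
byte 3: (26 ⊕ e6) ⊕ 65 = c0 ⊕ 65 = a5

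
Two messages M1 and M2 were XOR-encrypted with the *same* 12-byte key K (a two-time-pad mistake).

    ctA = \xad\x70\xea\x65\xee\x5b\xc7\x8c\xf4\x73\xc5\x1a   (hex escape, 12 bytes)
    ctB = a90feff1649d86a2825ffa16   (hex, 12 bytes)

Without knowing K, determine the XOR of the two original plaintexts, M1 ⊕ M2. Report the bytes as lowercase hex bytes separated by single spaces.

04 7f 05 94 8a c6 41 2e 76 2c 3f 0c

ctA ⊕ ctB = (M1 ⊕ K) ⊕ (M2 ⊕ K) = M1 ⊕ M2 — the shared key cancels under XOR.
ad ⊕ a9 = 04
70 ⊕ 0f = 7f
ea ⊕ ef = 05
65 ⊕ f1 = 94
ee ⊕ 64 = 8a
5b ⊕ 9d = c6
c7 ⊕ 86 = 41
8c ⊕ a2 = 2e
f4 ⊕ 82 = 76
73 ⊕ 5f = 2c
c5 ⊕ fa = 3f
1a ⊕ 16 = 0c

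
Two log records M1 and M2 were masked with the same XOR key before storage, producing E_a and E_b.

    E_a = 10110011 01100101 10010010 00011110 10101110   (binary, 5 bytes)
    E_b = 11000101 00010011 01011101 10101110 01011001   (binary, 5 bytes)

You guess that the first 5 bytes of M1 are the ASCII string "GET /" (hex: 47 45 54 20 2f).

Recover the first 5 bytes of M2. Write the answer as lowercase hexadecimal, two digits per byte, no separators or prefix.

31339b90d8

First, E_a ⊕ E_b = (M1 ⊕ K) ⊕ (M2 ⊕ K) = M1 ⊕ M2, so the key drops out. Then M2 = (M1 ⊕ M2) ⊕ M1 over the first 5 bytes.
byte 0: (b3 xor c5) xor 47 = 76 xor 47 = 31
byte 1: (65 xor 13) xor 45 = 76 xor 45 = 33
byte 2: (92 xor 5d) xor 54 = cf xor 54 = 9b
byte 3: (1e xor ae) xor 20 = b0 xor 20 = 90
byte 4: (ae xor 59) xor 2f = f7 xor 2f = d8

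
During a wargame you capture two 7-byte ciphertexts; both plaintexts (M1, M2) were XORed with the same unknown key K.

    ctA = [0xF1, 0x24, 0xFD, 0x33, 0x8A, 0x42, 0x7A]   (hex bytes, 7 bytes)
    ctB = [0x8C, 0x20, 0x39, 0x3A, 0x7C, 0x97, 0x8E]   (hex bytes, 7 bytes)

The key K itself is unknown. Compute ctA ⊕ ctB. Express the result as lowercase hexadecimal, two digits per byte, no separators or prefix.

ctA ⊕ ctB = (M1 ⊕ K) ⊕ (M2 ⊕ K) = M1 ⊕ M2 — the shared key cancels under XOR.
f1 xor 8c = 7d
24 xor 20 = 04
fd xor 39 = c4
33 xor 3a = 09
8a xor 7c = f6
42 xor 97 = d5
7a xor 8e = f4

7d04c409f6d5f4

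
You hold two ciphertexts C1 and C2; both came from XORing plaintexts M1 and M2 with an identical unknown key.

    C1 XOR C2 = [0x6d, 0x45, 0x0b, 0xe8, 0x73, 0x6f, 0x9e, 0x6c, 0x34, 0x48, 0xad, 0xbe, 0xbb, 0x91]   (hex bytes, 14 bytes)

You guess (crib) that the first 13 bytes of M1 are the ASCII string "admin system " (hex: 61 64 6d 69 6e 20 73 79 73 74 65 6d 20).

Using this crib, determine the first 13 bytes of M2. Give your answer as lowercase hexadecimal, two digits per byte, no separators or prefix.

0c2166811d4fed15473cc8d39b

Since C1 ⊕ C2 = M1 ⊕ M2, XORing with the guessed M1 bytes yields the corresponding M2 bytes: M2 = (C1 ⊕ C2) ⊕ M1.
109 xor  97 =  12
 69 xor 100 =  33
 11 xor 109 = 102
232 xor 105 = 129
115 xor 110 =  29
111 xor  32 =  79
158 xor 115 = 237
108 xor 121 =  21
 52 xor 115 =  71
 72 xor 116 =  60
173 xor 101 = 200
190 xor 109 = 211
187 xor  32 = 155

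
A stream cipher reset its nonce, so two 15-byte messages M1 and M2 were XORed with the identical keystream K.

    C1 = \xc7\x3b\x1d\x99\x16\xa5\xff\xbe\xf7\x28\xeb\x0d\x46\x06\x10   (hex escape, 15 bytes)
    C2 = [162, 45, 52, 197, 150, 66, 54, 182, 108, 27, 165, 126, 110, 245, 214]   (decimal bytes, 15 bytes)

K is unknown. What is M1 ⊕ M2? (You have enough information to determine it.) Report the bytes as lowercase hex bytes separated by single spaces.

65 16 29 5c 80 e7 c9 08 9b 33 4e 73 28 f3 c6

C1 ⊕ C2 = (M1 ⊕ K) ⊕ (M2 ⊕ K) = M1 ⊕ M2 — the shared key cancels under XOR.
11000111 xor 10100010 = 01100101
00111011 xor 00101101 = 00010110
00011101 xor 00110100 = 00101001
10011001 xor 11000101 = 01011100
00010110 xor 10010110 = 10000000
10100101 xor 01000010 = 11100111
11111111 xor 00110110 = 11001001
10111110 xor 10110110 = 00001000
11110111 xor 01101100 = 10011011
00101000 xor 00011011 = 00110011
11101011 xor 10100101 = 01001110
00001101 xor 01111110 = 01110011
01000110 xor 01101110 = 00101000
00000110 xor 11110101 = 11110011
00010000 xor 11010110 = 11000110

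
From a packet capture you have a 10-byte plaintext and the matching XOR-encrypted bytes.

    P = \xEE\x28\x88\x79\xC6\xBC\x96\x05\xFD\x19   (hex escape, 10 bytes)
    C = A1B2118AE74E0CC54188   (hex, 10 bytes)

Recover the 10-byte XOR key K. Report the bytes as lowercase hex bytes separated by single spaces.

4f 9a 99 f3 21 f2 9a c0 bc 91

Since C = P ⊕ K, XORing both sides with P gives K = P ⊕ C.
byte 0: ee ⊕ a1 = 4f
byte 1: 28 ⊕ b2 = 9a
byte 2: 88 ⊕ 11 = 99
byte 3: 79 ⊕ 8a = f3
byte 4: c6 ⊕ e7 = 21
byte 5: bc ⊕ 4e = f2
byte 6: 96 ⊕ 0c = 9a
byte 7: 05 ⊕ c5 = c0
byte 8: fd ⊕ 41 = bc
byte 9: 19 ⊕ 88 = 91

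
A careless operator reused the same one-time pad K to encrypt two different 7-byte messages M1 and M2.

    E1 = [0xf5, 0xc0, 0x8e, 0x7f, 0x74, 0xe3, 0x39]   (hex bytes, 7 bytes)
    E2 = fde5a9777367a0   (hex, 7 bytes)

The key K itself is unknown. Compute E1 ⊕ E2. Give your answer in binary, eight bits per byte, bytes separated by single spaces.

E1 ⊕ E2 = (M1 ⊕ K) ⊕ (M2 ⊕ K) = M1 ⊕ M2 — the shared key cancels under XOR.
245 ^ 253 =   8
192 ^ 229 =  37
142 ^ 169 =  39
127 ^ 119 =   8
116 ^ 115 =   7
227 ^ 103 = 132
 57 ^ 160 = 153

00001000 00100101 00100111 00001000 00000111 10000100 10011001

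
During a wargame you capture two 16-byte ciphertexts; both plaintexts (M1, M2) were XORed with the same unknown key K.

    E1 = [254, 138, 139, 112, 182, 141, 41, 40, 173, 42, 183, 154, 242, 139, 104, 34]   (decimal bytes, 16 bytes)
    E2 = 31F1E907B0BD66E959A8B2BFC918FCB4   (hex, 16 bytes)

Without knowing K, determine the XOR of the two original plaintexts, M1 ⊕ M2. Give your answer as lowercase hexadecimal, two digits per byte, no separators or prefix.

E1 ⊕ E2 = (M1 ⊕ K) ⊕ (M2 ⊕ K) = M1 ⊕ M2 — the shared key cancels under XOR.
byte 0: 254 ^  49 = 207
byte 1: 138 ^ 241 = 123
byte 2: 139 ^ 233 =  98
byte 3: 112 ^   7 = 119
byte 4: 182 ^ 176 =   6
byte 5: 141 ^ 189 =  48
byte 6:  41 ^ 102 =  79
byte 7:  40 ^ 233 = 193
byte 8: 173 ^  89 = 244
byte 9:  42 ^ 168 = 130
byte 10: 183 ^ 178 =   5
byte 11: 154 ^ 191 =  37
byte 12: 242 ^ 201 =  59
byte 13: 139 ^  24 = 147
byte 14: 104 ^ 252 = 148
byte 15:  34 ^ 180 = 150

cf7b627706304fc1f48205253b939496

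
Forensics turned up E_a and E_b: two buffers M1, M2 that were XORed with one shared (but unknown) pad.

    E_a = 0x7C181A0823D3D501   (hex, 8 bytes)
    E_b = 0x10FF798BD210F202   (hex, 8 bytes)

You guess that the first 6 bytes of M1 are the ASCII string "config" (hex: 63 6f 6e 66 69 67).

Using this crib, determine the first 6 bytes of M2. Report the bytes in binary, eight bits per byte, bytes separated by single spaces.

First, E_a ⊕ E_b = (M1 ⊕ K) ⊕ (M2 ⊕ K) = M1 ⊕ M2, so the key drops out. Then M2 = (M1 ⊕ M2) ⊕ M1 over the first 6 bytes.
byte 0: (7c xor 10) xor 63 = 6c xor 63 = 0f
byte 1: (18 xor ff) xor 6f = e7 xor 6f = 88
byte 2: (1a xor 79) xor 6e = 63 xor 6e = 0d
byte 3: (08 xor 8b) xor 66 = 83 xor 66 = e5
byte 4: (23 xor d2) xor 69 = f1 xor 69 = 98
byte 5: (d3 xor 10) xor 67 = c3 xor 67 = a4

00001111 10001000 00001101 11100101 10011000 10100100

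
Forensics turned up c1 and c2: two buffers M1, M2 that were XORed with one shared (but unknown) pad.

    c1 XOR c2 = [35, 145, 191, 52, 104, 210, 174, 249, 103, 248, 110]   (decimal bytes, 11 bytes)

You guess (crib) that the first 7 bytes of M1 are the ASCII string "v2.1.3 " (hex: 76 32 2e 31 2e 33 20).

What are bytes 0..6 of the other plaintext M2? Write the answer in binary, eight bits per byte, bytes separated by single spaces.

01010101 10100011 10010001 00000101 01000110 11100001 10001110

Since c1 ⊕ c2 = M1 ⊕ M2, XORing with the guessed M1 bytes yields the corresponding M2 bytes: M2 = (c1 ⊕ c2) ⊕ M1.
byte 0: 00100011 ^ 01110110 = 01010101
byte 1: 10010001 ^ 00110010 = 10100011
byte 2: 10111111 ^ 00101110 = 10010001
byte 3: 00110100 ^ 00110001 = 00000101
byte 4: 01101000 ^ 00101110 = 01000110
byte 5: 11010010 ^ 00110011 = 11100001
byte 6: 10101110 ^ 00100000 = 10001110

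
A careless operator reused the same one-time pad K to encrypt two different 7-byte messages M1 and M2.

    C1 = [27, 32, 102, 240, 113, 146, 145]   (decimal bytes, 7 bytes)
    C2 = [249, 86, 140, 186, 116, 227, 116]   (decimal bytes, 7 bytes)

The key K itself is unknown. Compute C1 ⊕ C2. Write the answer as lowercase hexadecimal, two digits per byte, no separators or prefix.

C1 ⊕ C2 = (M1 ⊕ K) ⊕ (M2 ⊕ K) = M1 ⊕ M2 — the shared key cancels under XOR.
byte 0: 1b xor f9 = e2
byte 1: 20 xor 56 = 76
byte 2: 66 xor 8c = ea
byte 3: f0 xor ba = 4a
byte 4: 71 xor 74 = 05
byte 5: 92 xor e3 = 71
byte 6: 91 xor 74 = e5

e276ea4a0571e5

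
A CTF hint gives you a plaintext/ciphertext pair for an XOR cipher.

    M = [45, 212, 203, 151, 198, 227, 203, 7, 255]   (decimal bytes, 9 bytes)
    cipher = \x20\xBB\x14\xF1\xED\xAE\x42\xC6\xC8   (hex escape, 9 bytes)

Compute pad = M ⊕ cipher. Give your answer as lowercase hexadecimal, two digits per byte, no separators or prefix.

Since cipher = M ⊕ pad, XORing both sides with M gives pad = M ⊕ cipher.
byte 0: 2d xor 20 = 0d
byte 1: d4 xor bb = 6f
byte 2: cb xor 14 = df
byte 3: 97 xor f1 = 66
byte 4: c6 xor ed = 2b
byte 5: e3 xor ae = 4d
byte 6: cb xor 42 = 89
byte 7: 07 xor c6 = c1
byte 8: ff xor c8 = 37

0d6fdf662b4d89c137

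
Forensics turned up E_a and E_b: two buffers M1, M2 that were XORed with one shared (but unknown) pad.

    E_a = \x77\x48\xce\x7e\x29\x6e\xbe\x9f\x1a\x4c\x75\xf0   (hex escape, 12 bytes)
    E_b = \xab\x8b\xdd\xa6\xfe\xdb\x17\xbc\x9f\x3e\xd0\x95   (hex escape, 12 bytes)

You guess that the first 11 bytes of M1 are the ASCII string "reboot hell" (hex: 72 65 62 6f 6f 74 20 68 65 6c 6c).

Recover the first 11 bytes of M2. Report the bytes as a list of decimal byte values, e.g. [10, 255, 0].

[174, 166, 113, 183, 184, 193, 137, 75, 224, 30, 201]

First, E_a ⊕ E_b = (M1 ⊕ K) ⊕ (M2 ⊕ K) = M1 ⊕ M2, so the key drops out. Then M2 = (M1 ⊕ M2) ⊕ M1 over the first 11 bytes.
byte 0: (77 xor ab) xor 72 = dc xor 72 = ae
byte 1: (48 xor 8b) xor 65 = c3 xor 65 = a6
byte 2: (ce xor dd) xor 62 = 13 xor 62 = 71
byte 3: (7e xor a6) xor 6f = d8 xor 6f = b7
byte 4: (29 xor fe) xor 6f = d7 xor 6f = b8
byte 5: (6e xor db) xor 74 = b5 xor 74 = c1
byte 6: (be xor 17) xor 20 = a9 xor 20 = 89
byte 7: (9f xor bc) xor 68 = 23 xor 68 = 4b
byte 8: (1a xor 9f) xor 65 = 85 xor 65 = e0
byte 9: (4c xor 3e) xor 6c = 72 xor 6c = 1e
byte 10: (75 xor d0) xor 6c = a5 xor 6c = c9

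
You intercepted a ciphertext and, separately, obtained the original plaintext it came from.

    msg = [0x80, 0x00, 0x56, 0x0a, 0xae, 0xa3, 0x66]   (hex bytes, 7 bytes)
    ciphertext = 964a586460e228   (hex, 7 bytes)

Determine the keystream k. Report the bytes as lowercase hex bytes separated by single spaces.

16 4a 0e 6e ce 41 4e

Since ciphertext = msg ⊕ k, XORing both sides with msg gives k = msg ⊕ ciphertext.
80 XOR 96 = 16
00 XOR 4a = 4a
56 XOR 58 = 0e
0a XOR 64 = 6e
ae XOR 60 = ce
a3 XOR e2 = 41
66 XOR 28 = 4e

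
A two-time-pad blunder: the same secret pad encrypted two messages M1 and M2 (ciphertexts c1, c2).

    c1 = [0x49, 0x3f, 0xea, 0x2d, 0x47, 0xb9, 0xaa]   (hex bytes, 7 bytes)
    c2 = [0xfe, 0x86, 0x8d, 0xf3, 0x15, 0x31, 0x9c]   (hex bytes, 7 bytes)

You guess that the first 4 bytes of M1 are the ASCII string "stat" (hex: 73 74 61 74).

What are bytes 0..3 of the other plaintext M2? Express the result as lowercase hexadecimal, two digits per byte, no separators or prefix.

First, c1 ⊕ c2 = (M1 ⊕ K) ⊕ (M2 ⊕ K) = M1 ⊕ M2, so the key drops out. Then M2 = (M1 ⊕ M2) ⊕ M1 over the first 4 bytes.
byte 0: (49 ^ fe) ^ 73 = b7 ^ 73 = c4
byte 1: (3f ^ 86) ^ 74 = b9 ^ 74 = cd
byte 2: (ea ^ 8d) ^ 61 = 67 ^ 61 = 06
byte 3: (2d ^ f3) ^ 74 = de ^ 74 = aa

c4cd06aa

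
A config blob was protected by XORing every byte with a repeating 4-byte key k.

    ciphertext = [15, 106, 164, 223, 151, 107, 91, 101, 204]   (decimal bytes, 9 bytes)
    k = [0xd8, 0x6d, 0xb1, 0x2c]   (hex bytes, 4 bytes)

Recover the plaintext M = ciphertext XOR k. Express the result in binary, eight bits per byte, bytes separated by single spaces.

11010111 00000111 00010101 11110011 01001111 00000110 11101010 01001001 00010100

The 4-byte key repeats, so the effective keystream is d8 6d b1 2c d8 6d b1 2c d8.
byte 0: 0f ⊕ d8 = d7
byte 1: 6a ⊕ 6d = 07
byte 2: a4 ⊕ b1 = 15
byte 3: df ⊕ 2c = f3
byte 4: 97 ⊕ d8 = 4f
byte 5: 6b ⊕ 6d = 06
byte 6: 5b ⊕ b1 = ea
byte 7: 65 ⊕ 2c = 49
byte 8: cc ⊕ d8 = 14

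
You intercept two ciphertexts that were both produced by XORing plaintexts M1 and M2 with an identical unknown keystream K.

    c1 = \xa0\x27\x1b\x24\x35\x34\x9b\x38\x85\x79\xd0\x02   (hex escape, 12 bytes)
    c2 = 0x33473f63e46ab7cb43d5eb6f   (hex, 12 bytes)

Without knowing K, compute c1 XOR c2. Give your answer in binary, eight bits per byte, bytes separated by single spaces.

10010011 01100000 00100100 01000111 11010001 01011110 00101100 11110011 11000110 10101100 00111011 01101101

c1 ⊕ c2 = (M1 ⊕ K) ⊕ (M2 ⊕ K) = M1 ⊕ M2 — the shared key cancels under XOR.
160 xor  51 = 147
 39 xor  71 =  96
 27 xor  63 =  36
 36 xor  99 =  71
 53 xor 228 = 209
 52 xor 106 =  94
155 xor 183 =  44
 56 xor 203 = 243
133 xor  67 = 198
121 xor 213 = 172
208 xor 235 =  59
  2 xor 111 = 109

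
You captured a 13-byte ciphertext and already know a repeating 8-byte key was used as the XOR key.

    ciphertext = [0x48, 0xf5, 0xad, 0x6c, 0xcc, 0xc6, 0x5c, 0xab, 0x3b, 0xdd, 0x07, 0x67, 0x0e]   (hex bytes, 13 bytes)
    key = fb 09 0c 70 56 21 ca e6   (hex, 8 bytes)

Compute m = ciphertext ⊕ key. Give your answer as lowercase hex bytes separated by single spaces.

b3 fc a1 1c 9a e7 96 4d c0 d4 0b 17 58

The 8-byte key repeats, so the effective keystream is fb 09 0c 70 56 21 ca e6 fb 09 0c 70 56.
byte 0: 01001000 xor 11111011 = 10110011
byte 1: 11110101 xor 00001001 = 11111100
byte 2: 10101101 xor 00001100 = 10100001
byte 3: 01101100 xor 01110000 = 00011100
byte 4: 11001100 xor 01010110 = 10011010
byte 5: 11000110 xor 00100001 = 11100111
byte 6: 01011100 xor 11001010 = 10010110
byte 7: 10101011 xor 11100110 = 01001101
byte 8: 00111011 xor 11111011 = 11000000
byte 9: 11011101 xor 00001001 = 11010100
byte 10: 00000111 xor 00001100 = 00001011
byte 11: 01100111 xor 01110000 = 00010111
byte 12: 00001110 xor 01010110 = 01011000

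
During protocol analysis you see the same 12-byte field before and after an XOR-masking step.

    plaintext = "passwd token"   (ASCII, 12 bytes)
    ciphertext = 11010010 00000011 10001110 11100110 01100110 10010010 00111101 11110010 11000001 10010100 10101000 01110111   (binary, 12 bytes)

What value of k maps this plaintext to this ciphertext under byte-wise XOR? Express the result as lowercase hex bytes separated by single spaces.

a2 62 fd 95 11 f6 1d 86 ae ff cd 19

Since ciphertext = plaintext ⊕ k, XORing both sides with plaintext gives k = plaintext ⊕ ciphertext.
byte 0: 70 xor d2 = a2
byte 1: 61 xor 03 = 62
byte 2: 73 xor 8e = fd
byte 3: 73 xor e6 = 95
byte 4: 77 xor 66 = 11
byte 5: 64 xor 92 = f6
byte 6: 20 xor 3d = 1d
byte 7: 74 xor f2 = 86
byte 8: 6f xor c1 = ae
byte 9: 6b xor 94 = ff
byte 10: 65 xor a8 = cd
byte 11: 6e xor 77 = 19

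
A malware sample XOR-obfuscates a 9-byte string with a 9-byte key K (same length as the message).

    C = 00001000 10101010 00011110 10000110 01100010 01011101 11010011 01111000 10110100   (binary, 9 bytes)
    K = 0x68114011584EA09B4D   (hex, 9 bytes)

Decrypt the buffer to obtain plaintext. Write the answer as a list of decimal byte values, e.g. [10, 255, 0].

[96, 187, 94, 151, 58, 19, 115, 227, 249]

XOR is its own inverse, so applying the key byte-wise gives the result directly.
00001000 ⊕ 01101000 = 01100000
10101010 ⊕ 00010001 = 10111011
00011110 ⊕ 01000000 = 01011110
10000110 ⊕ 00010001 = 10010111
01100010 ⊕ 01011000 = 00111010
01011101 ⊕ 01001110 = 00010011
11010011 ⊕ 10100000 = 01110011
01111000 ⊕ 10011011 = 11100011
10110100 ⊕ 01001101 = 11111001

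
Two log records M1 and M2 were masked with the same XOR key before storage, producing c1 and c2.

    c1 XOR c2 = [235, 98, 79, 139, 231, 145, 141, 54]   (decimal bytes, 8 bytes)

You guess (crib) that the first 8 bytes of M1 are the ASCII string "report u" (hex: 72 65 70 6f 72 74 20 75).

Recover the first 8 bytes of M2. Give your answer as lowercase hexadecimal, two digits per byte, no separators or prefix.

Since c1 ⊕ c2 = M1 ⊕ M2, XORing with the guessed M1 bytes yields the corresponding M2 bytes: M2 = (c1 ⊕ c2) ⊕ M1.
eb xor 72 = 99
62 xor 65 = 07
4f xor 70 = 3f
8b xor 6f = e4
e7 xor 72 = 95
91 xor 74 = e5
8d xor 20 = ad
36 xor 75 = 43

99073fe495e5ad43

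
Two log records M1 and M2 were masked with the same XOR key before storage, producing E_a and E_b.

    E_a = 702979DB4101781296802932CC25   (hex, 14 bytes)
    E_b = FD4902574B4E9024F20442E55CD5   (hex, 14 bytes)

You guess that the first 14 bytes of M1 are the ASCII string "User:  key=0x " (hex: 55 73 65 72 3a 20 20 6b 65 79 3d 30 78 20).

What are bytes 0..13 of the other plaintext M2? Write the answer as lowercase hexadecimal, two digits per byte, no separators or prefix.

d8131efe306fc85d01fd56e7e8d0

First, E_a ⊕ E_b = (M1 ⊕ K) ⊕ (M2 ⊕ K) = M1 ⊕ M2, so the key drops out. Then M2 = (M1 ⊕ M2) ⊕ M1 over the first 14 bytes.
byte 0: (70 ⊕ fd) ⊕ 55 = 8d ⊕ 55 = d8
byte 1: (29 ⊕ 49) ⊕ 73 = 60 ⊕ 73 = 13
byte 2: (79 ⊕ 02) ⊕ 65 = 7b ⊕ 65 = 1e
byte 3: (db ⊕ 57) ⊕ 72 = 8c ⊕ 72 = fe
byte 4: (41 ⊕ 4b) ⊕ 3a = 0a ⊕ 3a = 30
byte 5: (01 ⊕ 4e) ⊕ 20 = 4f ⊕ 20 = 6f
byte 6: (78 ⊕ 90) ⊕ 20 = e8 ⊕ 20 = c8
byte 7: (12 ⊕ 24) ⊕ 6b = 36 ⊕ 6b = 5d
byte 8: (96 ⊕ f2) ⊕ 65 = 64 ⊕ 65 = 01
byte 9: (80 ⊕ 04) ⊕ 79 = 84 ⊕ 79 = fd
byte 10: (29 ⊕ 42) ⊕ 3d = 6b ⊕ 3d = 56
byte 11: (32 ⊕ e5) ⊕ 30 = d7 ⊕ 30 = e7
byte 12: (cc ⊕ 5c) ⊕ 78 = 90 ⊕ 78 = e8
byte 13: (25 ⊕ d5) ⊕ 20 = f0 ⊕ 20 = d0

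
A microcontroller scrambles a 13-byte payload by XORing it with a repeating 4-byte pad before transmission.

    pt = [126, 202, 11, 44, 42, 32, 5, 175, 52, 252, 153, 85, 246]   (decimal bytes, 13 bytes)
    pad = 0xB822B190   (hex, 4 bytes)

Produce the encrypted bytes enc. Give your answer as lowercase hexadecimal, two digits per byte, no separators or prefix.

The 4-byte key repeats, so the effective keystream is b8 22 b1 90 b8 22 b1 90 b8 22 b1 90 b8.
byte 0: 7e XOR b8 = c6
byte 1: ca XOR 22 = e8
byte 2: 0b XOR b1 = ba
byte 3: 2c XOR 90 = bc
byte 4: 2a XOR b8 = 92
byte 5: 20 XOR 22 = 02
byte 6: 05 XOR b1 = b4
byte 7: af XOR 90 = 3f
byte 8: 34 XOR b8 = 8c
byte 9: fc XOR 22 = de
byte 10: 99 XOR b1 = 28
byte 11: 55 XOR 90 = c5
byte 12: f6 XOR b8 = 4e

c6e8babc9202b43f8cde28c54e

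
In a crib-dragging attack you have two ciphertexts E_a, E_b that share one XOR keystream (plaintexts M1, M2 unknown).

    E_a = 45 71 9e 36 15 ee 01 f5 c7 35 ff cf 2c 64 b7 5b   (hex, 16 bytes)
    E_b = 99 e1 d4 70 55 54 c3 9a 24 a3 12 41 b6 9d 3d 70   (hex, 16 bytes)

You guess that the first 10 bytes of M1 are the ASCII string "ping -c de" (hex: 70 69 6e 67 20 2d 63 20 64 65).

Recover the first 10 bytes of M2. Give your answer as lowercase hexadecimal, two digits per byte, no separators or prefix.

First, E_a ⊕ E_b = (M1 ⊕ K) ⊕ (M2 ⊕ K) = M1 ⊕ M2, so the key drops out. Then M2 = (M1 ⊕ M2) ⊕ M1 over the first 10 bytes.
byte 0: (45 ^ 99) ^ 70 = dc ^ 70 = ac
byte 1: (71 ^ e1) ^ 69 = 90 ^ 69 = f9
byte 2: (9e ^ d4) ^ 6e = 4a ^ 6e = 24
byte 3: (36 ^ 70) ^ 67 = 46 ^ 67 = 21
byte 4: (15 ^ 55) ^ 20 = 40 ^ 20 = 60
byte 5: (ee ^ 54) ^ 2d = ba ^ 2d = 97
byte 6: (01 ^ c3) ^ 63 = c2 ^ 63 = a1
byte 7: (f5 ^ 9a) ^ 20 = 6f ^ 20 = 4f
byte 8: (c7 ^ 24) ^ 64 = e3 ^ 64 = 87
byte 9: (35 ^ a3) ^ 65 = 96 ^ 65 = f3

acf924216097a14f87f3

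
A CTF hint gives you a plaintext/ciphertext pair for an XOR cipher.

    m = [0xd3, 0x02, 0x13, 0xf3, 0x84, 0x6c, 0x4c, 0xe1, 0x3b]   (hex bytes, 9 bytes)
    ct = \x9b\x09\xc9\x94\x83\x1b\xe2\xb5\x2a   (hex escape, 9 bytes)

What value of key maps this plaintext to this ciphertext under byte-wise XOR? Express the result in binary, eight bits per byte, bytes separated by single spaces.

01001000 00001011 11011010 01100111 00000111 01110111 10101110 01010100 00010001

Since ct = m ⊕ key, XORing both sides with m gives key = m ⊕ ct.
byte 0: d3 ^ 9b = 48
byte 1: 02 ^ 09 = 0b
byte 2: 13 ^ c9 = da
byte 3: f3 ^ 94 = 67
byte 4: 84 ^ 83 = 07
byte 5: 6c ^ 1b = 77
byte 6: 4c ^ e2 = ae
byte 7: e1 ^ b5 = 54
byte 8: 3b ^ 2a = 11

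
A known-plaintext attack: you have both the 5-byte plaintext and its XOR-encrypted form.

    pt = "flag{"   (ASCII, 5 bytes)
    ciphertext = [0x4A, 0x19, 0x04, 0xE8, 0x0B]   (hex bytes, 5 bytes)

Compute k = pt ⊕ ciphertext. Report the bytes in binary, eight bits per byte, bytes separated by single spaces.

00101100 01110101 01100101 10001111 01110000

Since ciphertext = pt ⊕ k, XORing both sides with pt gives k = pt ⊕ ciphertext.
102 ⊕  74 =  44
108 ⊕  25 = 117
 97 ⊕   4 = 101
103 ⊕ 232 = 143
123 ⊕  11 = 112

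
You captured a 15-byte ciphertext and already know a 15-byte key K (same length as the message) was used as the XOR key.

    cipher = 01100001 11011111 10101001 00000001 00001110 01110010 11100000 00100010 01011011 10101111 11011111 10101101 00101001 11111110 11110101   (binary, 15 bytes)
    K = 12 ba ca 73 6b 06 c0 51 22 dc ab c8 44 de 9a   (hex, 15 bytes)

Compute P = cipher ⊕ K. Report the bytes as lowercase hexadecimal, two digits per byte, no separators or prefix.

7365637265742073797374656d206f

XOR is its own inverse, so applying the key byte-wise gives the result directly.
 97 ^  18 = 115
223 ^ 186 = 101
169 ^ 202 =  99
  1 ^ 115 = 114
 14 ^ 107 = 101
114 ^   6 = 116
224 ^ 192 =  32
 34 ^  81 = 115
 91 ^  34 = 121
175 ^ 220 = 115
223 ^ 171 = 116
173 ^ 200 = 101
 41 ^  68 = 109
254 ^ 222 =  32
245 ^ 154 = 111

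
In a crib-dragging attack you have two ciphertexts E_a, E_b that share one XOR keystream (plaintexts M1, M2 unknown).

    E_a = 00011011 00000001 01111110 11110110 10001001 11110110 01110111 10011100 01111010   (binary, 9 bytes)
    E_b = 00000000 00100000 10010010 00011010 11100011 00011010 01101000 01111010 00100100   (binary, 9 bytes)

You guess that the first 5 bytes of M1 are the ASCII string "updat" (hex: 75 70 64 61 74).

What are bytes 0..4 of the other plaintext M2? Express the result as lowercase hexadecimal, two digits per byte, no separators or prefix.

6e51888d1e

First, E_a ⊕ E_b = (M1 ⊕ K) ⊕ (M2 ⊕ K) = M1 ⊕ M2, so the key drops out. Then M2 = (M1 ⊕ M2) ⊕ M1 over the first 5 bytes.
byte 0: (1b XOR 00) XOR 75 = 1b XOR 75 = 6e
byte 1: (01 XOR 20) XOR 70 = 21 XOR 70 = 51
byte 2: (7e XOR 92) XOR 64 = ec XOR 64 = 88
byte 3: (f6 XOR 1a) XOR 61 = ec XOR 61 = 8d
byte 4: (89 XOR e3) XOR 74 = 6a XOR 74 = 1e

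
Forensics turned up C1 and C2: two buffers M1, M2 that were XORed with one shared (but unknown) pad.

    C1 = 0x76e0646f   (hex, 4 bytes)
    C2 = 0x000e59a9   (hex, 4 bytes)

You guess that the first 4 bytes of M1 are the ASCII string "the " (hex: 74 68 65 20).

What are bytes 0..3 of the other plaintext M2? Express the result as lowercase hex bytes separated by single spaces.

First, C1 ⊕ C2 = (M1 ⊕ K) ⊕ (M2 ⊕ K) = M1 ⊕ M2, so the key drops out. Then M2 = (M1 ⊕ M2) ⊕ M1 over the first 4 bytes.
byte 0: (76 ⊕ 00) ⊕ 74 = 76 ⊕ 74 = 02
byte 1: (e0 ⊕ 0e) ⊕ 68 = ee ⊕ 68 = 86
byte 2: (64 ⊕ 59) ⊕ 65 = 3d ⊕ 65 = 58
byte 3: (6f ⊕ a9) ⊕ 20 = c6 ⊕ 20 = e6

02 86 58 e6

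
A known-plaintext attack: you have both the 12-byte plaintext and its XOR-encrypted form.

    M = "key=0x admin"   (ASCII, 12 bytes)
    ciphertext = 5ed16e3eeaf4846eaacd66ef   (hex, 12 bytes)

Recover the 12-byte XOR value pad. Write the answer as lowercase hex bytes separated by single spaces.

Since ciphertext = M ⊕ pad, XORing both sides with M gives pad = M ⊕ ciphertext.
01101011 xor 01011110 = 00110101
01100101 xor 11010001 = 10110100
01111001 xor 01101110 = 00010111
00111101 xor 00111110 = 00000011
00110000 xor 11101010 = 11011010
01111000 xor 11110100 = 10001100
00100000 xor 10000100 = 10100100
01100001 xor 01101110 = 00001111
01100100 xor 10101010 = 11001110
01101101 xor 11001101 = 10100000
01101001 xor 01100110 = 00001111
01101110 xor 11101111 = 10000001

35 b4 17 03 da 8c a4 0f ce a0 0f 81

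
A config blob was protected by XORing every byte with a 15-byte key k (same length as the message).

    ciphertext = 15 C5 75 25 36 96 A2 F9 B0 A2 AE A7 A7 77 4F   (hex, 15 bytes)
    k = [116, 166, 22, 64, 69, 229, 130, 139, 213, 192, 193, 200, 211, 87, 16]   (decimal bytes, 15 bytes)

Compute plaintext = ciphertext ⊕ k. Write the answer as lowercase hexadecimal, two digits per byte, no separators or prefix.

byte 0:  21 XOR 116 =  97
byte 1: 197 XOR 166 =  99
byte 2: 117 XOR  22 =  99
byte 3:  37 XOR  64 = 101
byte 4:  54 XOR  69 = 115
byte 5: 150 XOR 229 = 115
byte 6: 162 XOR 130 =  32
byte 7: 249 XOR 139 = 114
byte 8: 176 XOR 213 = 101
byte 9: 162 XOR 192 =  98
byte 10: 174 XOR 193 = 111
byte 11: 167 XOR 200 = 111
byte 12: 167 XOR 211 = 116
byte 13: 119 XOR  87 =  32
byte 14:  79 XOR  16 =  95

616363657373207265626f6f74205f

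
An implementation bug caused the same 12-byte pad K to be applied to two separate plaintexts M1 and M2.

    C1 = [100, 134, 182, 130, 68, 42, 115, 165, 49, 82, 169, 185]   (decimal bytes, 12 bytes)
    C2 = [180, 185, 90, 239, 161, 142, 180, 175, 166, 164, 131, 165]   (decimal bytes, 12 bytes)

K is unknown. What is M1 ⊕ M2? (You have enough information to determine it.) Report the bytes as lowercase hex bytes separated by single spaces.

d0 3f ec 6d e5 a4 c7 0a 97 f6 2a 1c

C1 ⊕ C2 = (M1 ⊕ K) ⊕ (M2 ⊕ K) = M1 ⊕ M2 — the shared key cancels under XOR.
byte 0: 64 xor b4 = d0
byte 1: 86 xor b9 = 3f
byte 2: b6 xor 5a = ec
byte 3: 82 xor ef = 6d
byte 4: 44 xor a1 = e5
byte 5: 2a xor 8e = a4
byte 6: 73 xor b4 = c7
byte 7: a5 xor af = 0a
byte 8: 31 xor a6 = 97
byte 9: 52 xor a4 = f6
byte 10: a9 xor 83 = 2a
byte 11: b9 xor a5 = 1c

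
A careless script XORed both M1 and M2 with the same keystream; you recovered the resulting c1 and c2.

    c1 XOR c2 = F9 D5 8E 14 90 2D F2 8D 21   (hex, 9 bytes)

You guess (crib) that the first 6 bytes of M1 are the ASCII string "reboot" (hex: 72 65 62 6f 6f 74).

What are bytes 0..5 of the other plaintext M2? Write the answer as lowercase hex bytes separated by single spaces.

8b b0 ec 7b ff 59

Since c1 ⊕ c2 = M1 ⊕ M2, XORing with the guessed M1 bytes yields the corresponding M2 bytes: M2 = (c1 ⊕ c2) ⊕ M1.
f9 XOR 72 = 8b
d5 XOR 65 = b0
8e XOR 62 = ec
14 XOR 6f = 7b
90 XOR 6f = ff
2d XOR 74 = 59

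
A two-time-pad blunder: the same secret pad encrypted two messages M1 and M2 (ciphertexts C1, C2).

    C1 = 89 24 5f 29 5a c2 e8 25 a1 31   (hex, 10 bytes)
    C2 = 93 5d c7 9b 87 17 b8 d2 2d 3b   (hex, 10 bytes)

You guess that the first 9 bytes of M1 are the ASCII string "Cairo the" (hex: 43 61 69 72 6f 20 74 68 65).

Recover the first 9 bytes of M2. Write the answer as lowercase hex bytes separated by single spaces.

59 18 f1 c0 b2 f5 24 9f e9

First, C1 ⊕ C2 = (M1 ⊕ K) ⊕ (M2 ⊕ K) = M1 ⊕ M2, so the key drops out. Then M2 = (M1 ⊕ M2) ⊕ M1 over the first 9 bytes.
byte 0: (89 XOR 93) XOR 43 = 1a XOR 43 = 59
byte 1: (24 XOR 5d) XOR 61 = 79 XOR 61 = 18
byte 2: (5f XOR c7) XOR 69 = 98 XOR 69 = f1
byte 3: (29 XOR 9b) XOR 72 = b2 XOR 72 = c0
byte 4: (5a XOR 87) XOR 6f = dd XOR 6f = b2
byte 5: (c2 XOR 17) XOR 20 = d5 XOR 20 = f5
byte 6: (e8 XOR b8) XOR 74 = 50 XOR 74 = 24
byte 7: (25 XOR d2) XOR 68 = f7 XOR 68 = 9f
byte 8: (a1 XOR 2d) XOR 65 = 8c XOR 65 = e9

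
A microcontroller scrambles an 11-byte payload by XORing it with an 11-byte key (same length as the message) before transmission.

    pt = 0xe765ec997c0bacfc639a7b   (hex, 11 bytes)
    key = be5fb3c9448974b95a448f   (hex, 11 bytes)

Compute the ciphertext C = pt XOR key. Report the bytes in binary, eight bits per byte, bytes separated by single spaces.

01011001 00111010 01011111 01010000 00111000 10000010 11011000 01000101 00111001 11011110 11110100

byte 0: e7 xor be = 59
byte 1: 65 xor 5f = 3a
byte 2: ec xor b3 = 5f
byte 3: 99 xor c9 = 50
byte 4: 7c xor 44 = 38
byte 5: 0b xor 89 = 82
byte 6: ac xor 74 = d8
byte 7: fc xor b9 = 45
byte 8: 63 xor 5a = 39
byte 9: 9a xor 44 = de
byte 10: 7b xor 8f = f4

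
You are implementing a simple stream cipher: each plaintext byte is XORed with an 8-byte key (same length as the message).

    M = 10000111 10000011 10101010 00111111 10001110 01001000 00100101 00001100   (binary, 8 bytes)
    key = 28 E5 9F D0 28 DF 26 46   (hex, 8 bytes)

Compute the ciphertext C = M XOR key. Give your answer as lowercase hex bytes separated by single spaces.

87 XOR 28 = af
83 XOR e5 = 66
aa XOR 9f = 35
3f XOR d0 = ef
8e XOR 28 = a6
48 XOR df = 97
25 XOR 26 = 03
0c XOR 46 = 4a

af 66 35 ef a6 97 03 4a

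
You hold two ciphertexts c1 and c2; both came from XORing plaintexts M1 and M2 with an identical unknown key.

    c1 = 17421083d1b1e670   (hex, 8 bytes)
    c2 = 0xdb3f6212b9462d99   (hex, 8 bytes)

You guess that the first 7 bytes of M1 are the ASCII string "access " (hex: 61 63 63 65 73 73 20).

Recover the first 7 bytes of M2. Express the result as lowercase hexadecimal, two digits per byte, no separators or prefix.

First, c1 ⊕ c2 = (M1 ⊕ K) ⊕ (M2 ⊕ K) = M1 ⊕ M2, so the key drops out. Then M2 = (M1 ⊕ M2) ⊕ M1 over the first 7 bytes.
byte 0: (17 ^ db) ^ 61 = cc ^ 61 = ad
byte 1: (42 ^ 3f) ^ 63 = 7d ^ 63 = 1e
byte 2: (10 ^ 62) ^ 63 = 72 ^ 63 = 11
byte 3: (83 ^ 12) ^ 65 = 91 ^ 65 = f4
byte 4: (d1 ^ b9) ^ 73 = 68 ^ 73 = 1b
byte 5: (b1 ^ 46) ^ 73 = f7 ^ 73 = 84
byte 6: (e6 ^ 2d) ^ 20 = cb ^ 20 = eb

ad1e11f41b84eb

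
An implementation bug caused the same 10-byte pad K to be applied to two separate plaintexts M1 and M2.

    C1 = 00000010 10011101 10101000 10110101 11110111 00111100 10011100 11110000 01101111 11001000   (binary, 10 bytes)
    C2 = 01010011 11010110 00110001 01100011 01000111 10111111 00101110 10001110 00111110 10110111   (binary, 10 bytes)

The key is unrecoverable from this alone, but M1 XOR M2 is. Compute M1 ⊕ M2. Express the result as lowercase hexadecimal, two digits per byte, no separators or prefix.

514b99d6b083b27e517f

C1 ⊕ C2 = (M1 ⊕ K) ⊕ (M2 ⊕ K) = M1 ⊕ M2 — the shared key cancels under XOR.
byte 0: 02 xor 53 = 51
byte 1: 9d xor d6 = 4b
byte 2: a8 xor 31 = 99
byte 3: b5 xor 63 = d6
byte 4: f7 xor 47 = b0
byte 5: 3c xor bf = 83
byte 6: 9c xor 2e = b2
byte 7: f0 xor 8e = 7e
byte 8: 6f xor 3e = 51
byte 9: c8 xor b7 = 7f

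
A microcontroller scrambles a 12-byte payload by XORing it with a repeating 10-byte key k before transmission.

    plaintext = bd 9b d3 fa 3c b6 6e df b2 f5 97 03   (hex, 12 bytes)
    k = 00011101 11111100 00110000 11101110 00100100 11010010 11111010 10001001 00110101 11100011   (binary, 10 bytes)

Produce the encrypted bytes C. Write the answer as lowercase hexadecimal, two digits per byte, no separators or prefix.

a067e3141864945687168aff

The 10-byte key repeats, so the effective keystream is 1d fc 30 ee 24 d2 fa 89 35 e3 1d fc.
byte 0: bd ^ 1d = a0
byte 1: 9b ^ fc = 67
byte 2: d3 ^ 30 = e3
byte 3: fa ^ ee = 14
byte 4: 3c ^ 24 = 18
byte 5: b6 ^ d2 = 64
byte 6: 6e ^ fa = 94
byte 7: df ^ 89 = 56
byte 8: b2 ^ 35 = 87
byte 9: f5 ^ e3 = 16
byte 10: 97 ^ 1d = 8a
byte 11: 03 ^ fc = ff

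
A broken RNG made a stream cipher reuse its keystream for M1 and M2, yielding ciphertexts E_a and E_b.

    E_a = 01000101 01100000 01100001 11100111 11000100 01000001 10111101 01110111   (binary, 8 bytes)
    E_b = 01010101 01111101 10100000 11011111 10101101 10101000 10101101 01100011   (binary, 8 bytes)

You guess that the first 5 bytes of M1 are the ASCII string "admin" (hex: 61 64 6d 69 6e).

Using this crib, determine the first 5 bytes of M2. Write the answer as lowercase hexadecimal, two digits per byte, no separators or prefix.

First, E_a ⊕ E_b = (M1 ⊕ K) ⊕ (M2 ⊕ K) = M1 ⊕ M2, so the key drops out. Then M2 = (M1 ⊕ M2) ⊕ M1 over the first 5 bytes.
byte 0: (45 ⊕ 55) ⊕ 61 = 10 ⊕ 61 = 71
byte 1: (60 ⊕ 7d) ⊕ 64 = 1d ⊕ 64 = 79
byte 2: (61 ⊕ a0) ⊕ 6d = c1 ⊕ 6d = ac
byte 3: (e7 ⊕ df) ⊕ 69 = 38 ⊕ 69 = 51
byte 4: (c4 ⊕ ad) ⊕ 6e = 69 ⊕ 6e = 07

7179ac5107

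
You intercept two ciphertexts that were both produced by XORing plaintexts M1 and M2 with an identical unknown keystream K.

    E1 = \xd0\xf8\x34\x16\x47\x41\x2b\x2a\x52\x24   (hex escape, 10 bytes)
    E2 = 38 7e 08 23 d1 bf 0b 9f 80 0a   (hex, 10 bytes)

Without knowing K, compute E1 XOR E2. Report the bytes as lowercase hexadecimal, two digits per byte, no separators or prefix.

E1 ⊕ E2 = (M1 ⊕ K) ⊕ (M2 ⊕ K) = M1 ⊕ M2 — the shared key cancels under XOR.
d0 XOR 38 = e8
f8 XOR 7e = 86
34 XOR 08 = 3c
16 XOR 23 = 35
47 XOR d1 = 96
41 XOR bf = fe
2b XOR 0b = 20
2a XOR 9f = b5
52 XOR 80 = d2
24 XOR 0a = 2e

e8863c3596fe20b5d22e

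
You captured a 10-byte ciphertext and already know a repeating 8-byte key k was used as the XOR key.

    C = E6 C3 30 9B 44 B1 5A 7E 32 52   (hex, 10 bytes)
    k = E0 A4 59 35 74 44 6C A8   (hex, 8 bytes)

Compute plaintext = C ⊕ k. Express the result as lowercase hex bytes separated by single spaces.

The 8-byte key repeats, so the effective keystream is e0 a4 59 35 74 44 6c a8 e0 a4.
byte 0: e6 ^ e0 = 06
byte 1: c3 ^ a4 = 67
byte 2: 30 ^ 59 = 69
byte 3: 9b ^ 35 = ae
byte 4: 44 ^ 74 = 30
byte 5: b1 ^ 44 = f5
byte 6: 5a ^ 6c = 36
byte 7: 7e ^ a8 = d6
byte 8: 32 ^ e0 = d2
byte 9: 52 ^ a4 = f6

06 67 69 ae 30 f5 36 d6 d2 f6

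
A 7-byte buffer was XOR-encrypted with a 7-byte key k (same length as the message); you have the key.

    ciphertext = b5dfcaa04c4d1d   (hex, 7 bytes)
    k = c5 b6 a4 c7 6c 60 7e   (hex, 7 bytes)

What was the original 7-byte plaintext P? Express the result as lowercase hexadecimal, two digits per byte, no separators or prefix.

XOR is its own inverse, so applying the key byte-wise gives the result directly.
b5 ⊕ c5 = 70
df ⊕ b6 = 69
ca ⊕ a4 = 6e
a0 ⊕ c7 = 67
4c ⊕ 6c = 20
4d ⊕ 60 = 2d
1d ⊕ 7e = 63

70696e67202d63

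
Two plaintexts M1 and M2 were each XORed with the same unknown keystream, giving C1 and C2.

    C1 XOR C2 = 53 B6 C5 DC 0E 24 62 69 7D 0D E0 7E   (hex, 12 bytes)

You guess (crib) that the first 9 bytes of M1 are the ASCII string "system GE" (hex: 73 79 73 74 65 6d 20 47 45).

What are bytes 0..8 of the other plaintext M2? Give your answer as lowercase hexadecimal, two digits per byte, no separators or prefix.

20cfb6a86b49422e38

Since C1 ⊕ C2 = M1 ⊕ M2, XORing with the guessed M1 bytes yields the corresponding M2 bytes: M2 = (C1 ⊕ C2) ⊕ M1.
53 ⊕ 73 = 20
b6 ⊕ 79 = cf
c5 ⊕ 73 = b6
dc ⊕ 74 = a8
0e ⊕ 65 = 6b
24 ⊕ 6d = 49
62 ⊕ 20 = 42
69 ⊕ 47 = 2e
7d ⊕ 45 = 38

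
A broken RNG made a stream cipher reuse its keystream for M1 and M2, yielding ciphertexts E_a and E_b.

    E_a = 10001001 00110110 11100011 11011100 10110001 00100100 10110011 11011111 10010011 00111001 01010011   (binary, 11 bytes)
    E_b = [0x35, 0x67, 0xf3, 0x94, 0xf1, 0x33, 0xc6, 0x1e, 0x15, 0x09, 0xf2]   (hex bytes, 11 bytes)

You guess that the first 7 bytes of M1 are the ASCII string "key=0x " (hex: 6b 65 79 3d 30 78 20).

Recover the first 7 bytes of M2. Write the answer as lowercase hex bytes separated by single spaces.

First, E_a ⊕ E_b = (M1 ⊕ K) ⊕ (M2 ⊕ K) = M1 ⊕ M2, so the key drops out. Then M2 = (M1 ⊕ M2) ⊕ M1 over the first 7 bytes.
byte 0: (89 XOR 35) XOR 6b = bc XOR 6b = d7
byte 1: (36 XOR 67) XOR 65 = 51 XOR 65 = 34
byte 2: (e3 XOR f3) XOR 79 = 10 XOR 79 = 69
byte 3: (dc XOR 94) XOR 3d = 48 XOR 3d = 75
byte 4: (b1 XOR f1) XOR 30 = 40 XOR 30 = 70
byte 5: (24 XOR 33) XOR 78 = 17 XOR 78 = 6f
byte 6: (b3 XOR c6) XOR 20 = 75 XOR 20 = 55

d7 34 69 75 70 6f 55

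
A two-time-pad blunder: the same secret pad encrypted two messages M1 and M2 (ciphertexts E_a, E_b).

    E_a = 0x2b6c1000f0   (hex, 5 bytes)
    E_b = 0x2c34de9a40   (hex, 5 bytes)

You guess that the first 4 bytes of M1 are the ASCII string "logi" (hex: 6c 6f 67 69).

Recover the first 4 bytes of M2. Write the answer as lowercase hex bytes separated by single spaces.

First, E_a ⊕ E_b = (M1 ⊕ K) ⊕ (M2 ⊕ K) = M1 ⊕ M2, so the key drops out. Then M2 = (M1 ⊕ M2) ⊕ M1 over the first 4 bytes.
byte 0: (2b XOR 2c) XOR 6c = 07 XOR 6c = 6b
byte 1: (6c XOR 34) XOR 6f = 58 XOR 6f = 37
byte 2: (10 XOR de) XOR 67 = ce XOR 67 = a9
byte 3: (00 XOR 9a) XOR 69 = 9a XOR 69 = f3

6b 37 a9 f3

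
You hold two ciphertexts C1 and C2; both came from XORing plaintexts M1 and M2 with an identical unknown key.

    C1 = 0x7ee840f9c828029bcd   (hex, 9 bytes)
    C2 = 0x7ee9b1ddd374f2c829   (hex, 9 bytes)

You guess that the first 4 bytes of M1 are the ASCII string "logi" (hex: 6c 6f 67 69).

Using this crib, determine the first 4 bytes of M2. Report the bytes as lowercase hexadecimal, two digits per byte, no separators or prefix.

First, C1 ⊕ C2 = (M1 ⊕ K) ⊕ (M2 ⊕ K) = M1 ⊕ M2, so the key drops out. Then M2 = (M1 ⊕ M2) ⊕ M1 over the first 4 bytes.
byte 0: (7e ⊕ 7e) ⊕ 6c = 00 ⊕ 6c = 6c
byte 1: (e8 ⊕ e9) ⊕ 6f = 01 ⊕ 6f = 6e
byte 2: (40 ⊕ b1) ⊕ 67 = f1 ⊕ 67 = 96
byte 3: (f9 ⊕ dd) ⊕ 69 = 24 ⊕ 69 = 4d

6c6e964d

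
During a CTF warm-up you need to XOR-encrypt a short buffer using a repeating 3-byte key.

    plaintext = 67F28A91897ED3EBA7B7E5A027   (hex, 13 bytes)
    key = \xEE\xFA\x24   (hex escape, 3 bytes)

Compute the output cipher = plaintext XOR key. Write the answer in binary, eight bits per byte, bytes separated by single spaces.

10001001 00001000 10101110 01111111 01110011 01011010 00111101 00010001 10000011 01011001 00011111 10000100 11001001

The 3-byte key repeats, so the effective keystream is ee fa 24 ee fa 24 ee fa 24 ee fa 24 ee.
byte 0: 103 xor 238 = 137
byte 1: 242 xor 250 =   8
byte 2: 138 xor  36 = 174
byte 3: 145 xor 238 = 127
byte 4: 137 xor 250 = 115
byte 5: 126 xor  36 =  90
byte 6: 211 xor 238 =  61
byte 7: 235 xor 250 =  17
byte 8: 167 xor  36 = 131
byte 9: 183 xor 238 =  89
byte 10: 229 xor 250 =  31
byte 11: 160 xor  36 = 132
byte 12:  39 xor 238 = 201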